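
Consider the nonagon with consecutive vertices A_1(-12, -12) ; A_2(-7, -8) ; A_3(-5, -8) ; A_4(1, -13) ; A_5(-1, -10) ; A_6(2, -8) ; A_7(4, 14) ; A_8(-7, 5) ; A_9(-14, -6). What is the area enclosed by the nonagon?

246

Cross-terms: 12, 16, 73, -23, 28, 60, 118, 112, 96  ⇒  Σ = 492
Area = |Σ|/2 = 246.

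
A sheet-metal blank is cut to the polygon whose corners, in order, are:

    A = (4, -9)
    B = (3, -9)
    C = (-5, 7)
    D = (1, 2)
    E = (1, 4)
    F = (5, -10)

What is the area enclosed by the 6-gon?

41.5

Σ = (-9) + (-24) + (-17) + (2) + (-30) + (-5) = -83
Area = |Σ|/2 = 41.5.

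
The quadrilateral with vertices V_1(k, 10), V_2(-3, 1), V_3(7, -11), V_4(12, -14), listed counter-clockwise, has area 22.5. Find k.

The doubled signed area Σ (x_i y_{i+1} − x_{i+1} y_i) is linear in k.
With k=0 it equals 210; the coefficient of k is 15 (from the two edges through V_1).
So 15·k + 210 = 2·22.5 = 45 ⇒ k = -11.

-11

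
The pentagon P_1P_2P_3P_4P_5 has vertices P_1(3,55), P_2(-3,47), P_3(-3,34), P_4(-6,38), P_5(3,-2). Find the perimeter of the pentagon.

|P_1P_2| = √((-6)² + (-8)²) = √100 = 10
|P_2P_3| = √((0)² + (-13)²) = √169 = 13
|P_3P_4| = √((-3)² + (4)²) = √25 = 5
|P_4P_5| = √((9)² + (-40)²) = √1681 = 41
|P_5P_1| = √((0)² + (57)²) = √3249 = 57
Perimeter = 10 + 13 + 5 + 41 + 57 = 126.

126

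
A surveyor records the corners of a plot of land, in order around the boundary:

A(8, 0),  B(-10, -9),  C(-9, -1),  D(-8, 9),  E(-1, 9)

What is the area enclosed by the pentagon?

Apply the shoelace (surveyor's) formula: 2A = Σ (x_i·y_{i+1} − x_{i+1}·y_i), indices taken mod 5.
Cross-terms: -72, -71, -89, -63, -72  ⇒  Σ = -367
Area = |Σ|/2 = 183.5.

183.5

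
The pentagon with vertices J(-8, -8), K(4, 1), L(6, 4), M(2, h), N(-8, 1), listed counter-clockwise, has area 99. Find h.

The doubled signed area Σ (x_i y_{i+1} − x_{i+1} y_i) is linear in h.
With h=0 it equals 100; the coefficient of h is 14 (from the two edges through M).
So 14·h + 100 = 2·99 = 198 ⇒ h = 7.

7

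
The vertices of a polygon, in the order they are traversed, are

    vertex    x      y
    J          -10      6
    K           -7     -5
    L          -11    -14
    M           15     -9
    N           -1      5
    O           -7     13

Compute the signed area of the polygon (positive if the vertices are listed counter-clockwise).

Apply Gauss's area formula: 2A = Σ (x_i·y_{i+1} − x_{i+1}·y_i), indices taken mod 6.
Cross-terms: 92, 43, 309, 66, 22, 88  ⇒  Σ = 620
Signed area = Σ/2 = 310 (positive ⇒ counter-clockwise traversal).

310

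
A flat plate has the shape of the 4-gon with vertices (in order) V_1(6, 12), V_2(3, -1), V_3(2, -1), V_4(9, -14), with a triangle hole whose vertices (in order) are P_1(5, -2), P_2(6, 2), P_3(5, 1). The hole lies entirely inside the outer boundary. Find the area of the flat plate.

63.5

Outer boundary:
Apply the shoelace (surveyor's) formula: 2A = Σ (x_i·y_{i+1} − x_{i+1}·y_i), indices taken mod 4.
Cross-terms: -42, -1, -19, 192  ⇒  Σ = 130
Area = |Σ|/2 = 65.
Hole:
Apply the shoelace (surveyor's) formula: 2A = Σ (x_i·y_{i+1} − x_{i+1}·y_i), indices taken mod 3.
P_1→P_2: (5)(2) − (6)(-2) = 22
P_2→P_3: (6)(1) − (5)(2) = -4
P_3→P_1: (5)(-2) − (5)(1) = -15
Σ = 3
Area = |Σ|/2 = 1.5.
Net area = 65 − 1.5 = 63.5.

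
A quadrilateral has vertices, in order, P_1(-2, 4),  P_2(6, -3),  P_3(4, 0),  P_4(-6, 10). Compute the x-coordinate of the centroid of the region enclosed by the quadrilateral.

0

Apply the surveyor's formula. First the cross-terms c_i = x_i·y_{i+1} − x_{i+1}·y_i:
  -18, 12, 40, -4  ⇒  2A = 30, A = 15.
Then Σ (x_i + x_{i+1})·c_i = 0, so x̄ = 0 / (6·15) = 0.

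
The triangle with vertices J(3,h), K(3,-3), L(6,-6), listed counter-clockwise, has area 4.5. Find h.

0

The doubled signed area Σ (x_i y_{i+1} − x_{i+1} y_i) is linear in h.
With h=0 it equals 9; the coefficient of h is 3 (from the two edges through J).
So 3·h + 9 = 2·4.5 = 9 ⇒ h = 0.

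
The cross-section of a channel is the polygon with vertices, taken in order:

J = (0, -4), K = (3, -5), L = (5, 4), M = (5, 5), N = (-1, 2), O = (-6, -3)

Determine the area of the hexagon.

54

Apply the shoelace formula: 2A = Σ (x_i·y_{i+1} − x_{i+1}·y_i), indices taken mod 6.
Σ = (12) + (37) + (5) + (15) + (15) + (24) = 108
Area = |Σ|/2 = 54.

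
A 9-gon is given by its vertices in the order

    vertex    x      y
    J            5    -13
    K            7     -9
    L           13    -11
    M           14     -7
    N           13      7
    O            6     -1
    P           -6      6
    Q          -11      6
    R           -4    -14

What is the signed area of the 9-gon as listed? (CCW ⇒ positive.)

Apply the shoelace formula: 2A = Σ (x_i·y_{i+1} − x_{i+1}·y_i), indices taken mod 9.
Σ = (46) + (40) + (63) + (189) + (-55) + (30) + (30) + (178) + (122) = 643
Signed area = Σ/2 = 321.5 (positive ⇒ counter-clockwise traversal).

321.5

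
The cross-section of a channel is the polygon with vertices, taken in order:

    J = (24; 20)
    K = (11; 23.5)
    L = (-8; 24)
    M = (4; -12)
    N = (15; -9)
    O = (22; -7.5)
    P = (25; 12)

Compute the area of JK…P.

844.5

Apply the shoelace (surveyor's) formula: 2A = Σ (x_i·y_{i+1} − x_{i+1}·y_i), indices taken mod 7.
J→K: (24)(23.5) − (11)(20) = 344
K→L: (11)(24) − (-8)(23.5) = 452
L→M: (-8)(-12) − (4)(24) = 0
M→N: (4)(-9) − (15)(-12) = 144
N→O: (15)(-7.5) − (22)(-9) = 85.5
O→P: (22)(12) − (25)(-7.5) = 451.5
P→J: (25)(20) − (24)(12) = 212
Σ = 1689
Area = |Σ|/2 = 844.5.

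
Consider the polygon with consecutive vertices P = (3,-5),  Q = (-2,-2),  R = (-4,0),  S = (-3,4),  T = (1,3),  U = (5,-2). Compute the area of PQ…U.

44.5

Apply the shoelace (surveyor's) formula: 2A = Σ (x_i·y_{i+1} − x_{i+1}·y_i), indices taken mod 6.
Σ = (-16) + (-8) + (-16) + (-13) + (-17) + (-19) = -89
Area = |Σ|/2 = 44.5.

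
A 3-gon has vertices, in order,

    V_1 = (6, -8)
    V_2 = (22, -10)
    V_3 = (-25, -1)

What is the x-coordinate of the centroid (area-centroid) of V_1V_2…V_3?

Apply the surveyor's formula. First the cross-terms c_i = x_i·y_{i+1} − x_{i+1}·y_i:
  116, -272, 206  ⇒  2A = 50, A = 25.
Then Σ (x_i + x_{i+1})·c_i = 150, so x̄ = 150 / (6·25) = 1.

1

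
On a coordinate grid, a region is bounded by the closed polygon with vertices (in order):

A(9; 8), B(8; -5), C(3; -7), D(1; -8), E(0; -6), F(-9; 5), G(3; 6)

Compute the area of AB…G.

A→B: (9)(-5) − (8)(8) = -109
B→C: (8)(-7) − (3)(-5) = -41
C→D: (3)(-8) − (1)(-7) = -17
D→E: (1)(-6) − (0)(-8) = -6
E→F: (0)(5) − (-9)(-6) = -54
F→G: (-9)(6) − (3)(5) = -69
G→A: (3)(8) − (9)(6) = -30
Σ = -326
Area = |Σ|/2 = 163.

163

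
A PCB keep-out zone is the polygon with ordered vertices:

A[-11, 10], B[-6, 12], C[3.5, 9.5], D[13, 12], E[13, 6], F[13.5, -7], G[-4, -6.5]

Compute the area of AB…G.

Apply the shoelace formula: 2A = Σ (x_i·y_{i+1} − x_{i+1}·y_i), indices taken mod 7.
Cross-terms: -72, -99, -81.5, -78, -172, -115.75, -111.5  ⇒  Σ = -729.75
Area = |Σ|/2 = 364.875.

364.875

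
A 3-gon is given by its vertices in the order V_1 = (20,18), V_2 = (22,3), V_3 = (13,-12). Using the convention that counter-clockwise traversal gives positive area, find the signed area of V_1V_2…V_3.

-82.5

Apply the surveyor's formula: 2A = Σ (x_i·y_{i+1} − x_{i+1}·y_i), indices taken mod 3.
V_1→V_2: (20)(3) − (22)(18) = -336
V_2→V_3: (22)(-12) − (13)(3) = -303
V_3→V_1: (13)(18) − (20)(-12) = 474
Σ = -165
Signed area = Σ/2 = -82.5 (negative ⇒ clockwise traversal).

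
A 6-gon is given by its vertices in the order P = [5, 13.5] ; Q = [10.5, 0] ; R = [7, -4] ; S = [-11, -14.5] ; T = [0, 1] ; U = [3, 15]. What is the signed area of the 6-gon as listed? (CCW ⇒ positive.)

Apply the surveyor's formula: 2A = Σ (x_i·y_{i+1} − x_{i+1}·y_i), indices taken mod 6.
Cross-terms: -141.75, -42, -145.5, -11, -3, -34.5  ⇒  Σ = -377.75
Signed area = Σ/2 = -188.875 (negative ⇒ clockwise traversal).

-188.875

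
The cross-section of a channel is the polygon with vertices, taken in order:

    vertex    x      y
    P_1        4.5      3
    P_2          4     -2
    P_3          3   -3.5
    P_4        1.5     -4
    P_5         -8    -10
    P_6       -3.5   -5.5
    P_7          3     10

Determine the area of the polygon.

Apply the shoelace formula: 2A = Σ (x_i·y_{i+1} − x_{i+1}·y_i), indices taken mod 7.
P_1→P_2: (4.5)(-2) − (4)(3) = -21
P_2→P_3: (4)(-3.5) − (3)(-2) = -8
P_3→P_4: (3)(-4) − (1.5)(-3.5) = -6.75
P_4→P_5: (1.5)(-10) − (-8)(-4) = -47
P_5→P_6: (-8)(-5.5) − (-3.5)(-10) = 9
P_6→P_7: (-3.5)(10) − (3)(-5.5) = -18.5
P_7→P_1: (3)(3) − (4.5)(10) = -36
Σ = -128.25
Area = |Σ|/2 = 64.125.

64.125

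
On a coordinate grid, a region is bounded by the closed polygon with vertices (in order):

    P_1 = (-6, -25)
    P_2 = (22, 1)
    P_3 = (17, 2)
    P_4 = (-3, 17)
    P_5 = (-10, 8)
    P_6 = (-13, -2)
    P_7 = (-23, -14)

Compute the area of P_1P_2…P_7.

Apply the shoelace (surveyor's) formula: 2A = Σ (x_i·y_{i+1} − x_{i+1}·y_i), indices taken mod 7.
Σ = (544) + (27) + (295) + (146) + (124) + (136) + (491) = 1763
Area = |Σ|/2 = 881.5.

881.5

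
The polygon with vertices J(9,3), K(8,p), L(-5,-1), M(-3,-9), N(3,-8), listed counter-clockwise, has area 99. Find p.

The doubled signed area Σ (x_i y_{i+1} − x_{i+1} y_i) is linear in p.
With p=0 it equals 142; the coefficient of p is 14 (from the two edges through K).
So 14·p + 142 = 2·99 = 198 ⇒ p = 4.

4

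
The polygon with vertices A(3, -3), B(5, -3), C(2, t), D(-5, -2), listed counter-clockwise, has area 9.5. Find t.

-1

Write out the shoelace sum; only the two edges meeting at C involve t:
2·Area = [(5·t − 2·(-3)) + (2·(-2) − (-5)·t)] + 27
       = 10·t + 29 = 19
⇒ t = -1.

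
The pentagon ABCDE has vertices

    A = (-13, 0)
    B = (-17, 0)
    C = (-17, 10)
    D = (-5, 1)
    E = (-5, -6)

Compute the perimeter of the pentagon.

46

|AB| = √((-4)² + (0)²) = √16 = 4
|BC| = √((0)² + (10)²) = √100 = 10
|CD| = √((12)² + (-9)²) = √225 = 15
|DE| = √((0)² + (-7)²) = √49 = 7
|EA| = √((-8)² + (6)²) = √100 = 10
Perimeter = 4 + 10 + 15 + 7 + 10 = 46.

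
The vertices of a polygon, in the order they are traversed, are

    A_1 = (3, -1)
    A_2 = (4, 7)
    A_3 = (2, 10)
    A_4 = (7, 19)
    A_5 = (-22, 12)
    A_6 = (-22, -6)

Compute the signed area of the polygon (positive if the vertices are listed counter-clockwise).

478.5

Apply the shoelace formula: 2A = Σ (x_i·y_{i+1} − x_{i+1}·y_i), indices taken mod 6.
Σ = (25) + (26) + (-32) + (502) + (396) + (40) = 957
Signed area = Σ/2 = 478.5 (positive ⇒ counter-clockwise traversal).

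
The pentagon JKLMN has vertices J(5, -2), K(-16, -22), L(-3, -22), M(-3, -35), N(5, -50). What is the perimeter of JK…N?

|JK| = √((-21)² + (-20)²) = √841 = 29
|KL| = √((13)² + (0)²) = √169 = 13
|LM| = √((0)² + (-13)²) = √169 = 13
|MN| = √((8)² + (-15)²) = √289 = 17
|NJ| = √((0)² + (48)²) = √2304 = 48
Perimeter = 29 + 13 + 13 + 17 + 48 = 120.

120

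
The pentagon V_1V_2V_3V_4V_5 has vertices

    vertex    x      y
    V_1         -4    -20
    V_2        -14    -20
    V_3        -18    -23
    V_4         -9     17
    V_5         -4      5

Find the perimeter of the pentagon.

|V_1V_2| = √((-10)² + (0)²) = √100 = 10
|V_2V_3| = √((-4)² + (-3)²) = √25 = 5
|V_3V_4| = √((9)² + (40)²) = √1681 = 41
|V_4V_5| = √((5)² + (-12)²) = √169 = 13
|V_5V_1| = √((0)² + (-25)²) = √625 = 25
Perimeter = 10 + 5 + 41 + 13 + 25 = 94.

94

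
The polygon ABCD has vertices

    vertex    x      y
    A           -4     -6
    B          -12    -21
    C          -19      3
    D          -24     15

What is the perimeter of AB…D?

|AB| = √((-8)² + (-15)²) = √289 = 17
|BC| = √((-7)² + (24)²) = √625 = 25
|CD| = √((-5)² + (12)²) = √169 = 13
|DA| = √((20)² + (-21)²) = √841 = 29
Perimeter = 17 + 25 + 13 + 29 = 84.

84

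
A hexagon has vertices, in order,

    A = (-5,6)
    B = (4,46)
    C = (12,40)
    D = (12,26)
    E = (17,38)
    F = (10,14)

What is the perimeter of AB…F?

120

|AB| = √((9)² + (40)²) = √1681 = 41
|BC| = √((8)² + (-6)²) = √100 = 10
|CD| = √((0)² + (-14)²) = √196 = 14
|DE| = √((5)² + (12)²) = √169 = 13
|EF| = √((-7)² + (-24)²) = √625 = 25
|FA| = √((-15)² + (-8)²) = √289 = 17
Perimeter = 41 + 10 + 14 + 13 + 25 + 17 = 120.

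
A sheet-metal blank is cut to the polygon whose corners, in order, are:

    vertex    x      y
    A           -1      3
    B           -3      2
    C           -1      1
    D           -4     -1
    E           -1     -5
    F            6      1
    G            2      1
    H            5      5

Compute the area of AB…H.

44

Apply the shoelace (surveyor's) formula: 2A = Σ (x_i·y_{i+1} − x_{i+1}·y_i), indices taken mod 8.
Σ = (7) + (-1) + (5) + (19) + (29) + (4) + (5) + (20) = 88
Area = |Σ|/2 = 44.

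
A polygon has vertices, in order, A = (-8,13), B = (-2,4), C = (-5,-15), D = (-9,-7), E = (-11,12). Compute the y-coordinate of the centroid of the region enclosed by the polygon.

Apply the shoelace (surveyor's) formula. First the cross-terms c_i = x_i·y_{i+1} − x_{i+1}·y_i:
  -6, 50, -100, -185, -47  ⇒  2A = -288, A = -144.
Then Σ (y_i + y_{i+1})·c_i = -552, so ȳ = -552 / (6·(-144)) = 23/36.

23/36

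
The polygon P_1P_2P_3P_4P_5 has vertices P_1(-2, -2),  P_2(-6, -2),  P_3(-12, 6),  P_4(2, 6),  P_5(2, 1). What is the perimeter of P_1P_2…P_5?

|P_1P_2| = √((-4)² + (0)²) = √16 = 4
|P_2P_3| = √((-6)² + (8)²) = √100 = 10
|P_3P_4| = √((14)² + (0)²) = √196 = 14
|P_4P_5| = √((0)² + (-5)²) = √25 = 5
|P_5P_1| = √((-4)² + (-3)²) = √25 = 5
Perimeter = 4 + 10 + 14 + 5 + 5 = 38.

38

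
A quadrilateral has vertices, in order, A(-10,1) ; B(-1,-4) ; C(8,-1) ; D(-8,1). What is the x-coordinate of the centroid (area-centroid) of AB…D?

Apply the shoelace formula. First the cross-terms c_i = x_i·y_{i+1} − x_{i+1}·y_i:
  41, 33, 0, 2  ⇒  2A = 76, A = 38.
Then Σ (x_i + x_{i+1})·c_i = -256, so x̄ = -256 / (6·38) = -64/57.

-64/57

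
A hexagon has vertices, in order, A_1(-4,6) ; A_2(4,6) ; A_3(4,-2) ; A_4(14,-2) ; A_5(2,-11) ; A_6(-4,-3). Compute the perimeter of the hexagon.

|A_1A_2| = √((8)² + (0)²) = √64 = 8
|A_2A_3| = √((0)² + (-8)²) = √64 = 8
|A_3A_4| = √((10)² + (0)²) = √100 = 10
|A_4A_5| = √((-12)² + (-9)²) = √225 = 15
|A_5A_6| = √((-6)² + (8)²) = √100 = 10
|A_6A_1| = √((0)² + (9)²) = √81 = 9
Perimeter = 8 + 8 + 10 + 15 + 10 + 9 = 60.

60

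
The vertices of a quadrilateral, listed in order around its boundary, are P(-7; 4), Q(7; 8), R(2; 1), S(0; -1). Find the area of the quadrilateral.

Apply the shoelace formula: 2A = Σ (x_i·y_{i+1} − x_{i+1}·y_i), indices taken mod 4.
Σ = (-84) + (-9) + (-2) + (-7) = -102
Area = |Σ|/2 = 51.

51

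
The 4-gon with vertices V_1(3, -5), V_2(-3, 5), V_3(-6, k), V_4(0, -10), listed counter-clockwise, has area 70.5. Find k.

-7

Write out the shoelace sum; only the two edges meeting at V_3 involve k:
2·Area = [((-3)·k − (-6)·5) + ((-6)·(-10) − 0·k)] + 30
       = -3·k + 120 = 141
⇒ k = -7.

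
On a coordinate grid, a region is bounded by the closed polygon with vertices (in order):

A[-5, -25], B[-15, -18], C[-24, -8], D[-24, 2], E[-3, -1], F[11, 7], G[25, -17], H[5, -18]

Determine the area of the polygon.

Σ = (-285) + (-312) + (-240) + (30) + (-10) + (-362) + (-365) + (-215) = -1759
Area = |Σ|/2 = 879.5.

879.5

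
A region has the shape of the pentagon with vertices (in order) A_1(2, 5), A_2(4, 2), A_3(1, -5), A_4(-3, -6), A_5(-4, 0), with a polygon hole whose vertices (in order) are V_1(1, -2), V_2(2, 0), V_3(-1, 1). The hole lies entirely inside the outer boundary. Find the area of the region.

Outer boundary:
Apply Gauss's area formula: 2A = Σ (x_i·y_{i+1} − x_{i+1}·y_i), indices taken mod 5.
Cross-terms: -16, -22, -21, -24, -20  ⇒  Σ = -103
Area = |Σ|/2 = 51.5.
Hole:
Σ = (4) + (2) + (1) = 7
Area = |Σ|/2 = 3.5.
Net area = 51.5 − 3.5 = 48.

48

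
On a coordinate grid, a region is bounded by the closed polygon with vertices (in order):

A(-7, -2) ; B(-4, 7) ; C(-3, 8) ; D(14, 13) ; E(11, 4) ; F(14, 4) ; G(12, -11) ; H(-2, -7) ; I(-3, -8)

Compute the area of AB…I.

Apply the shoelace formula: 2A = Σ (x_i·y_{i+1} − x_{i+1}·y_i), indices taken mod 9.
A→B: (-7)(7) − (-4)(-2) = -57
B→C: (-4)(8) − (-3)(7) = -11
C→D: (-3)(13) − (14)(8) = -151
D→E: (14)(4) − (11)(13) = -87
E→F: (11)(4) − (14)(4) = -12
F→G: (14)(-11) − (12)(4) = -202
G→H: (12)(-7) − (-2)(-11) = -106
H→I: (-2)(-8) − (-3)(-7) = -5
I→A: (-3)(-2) − (-7)(-8) = -50
Σ = -681
Area = |Σ|/2 = 340.5.

340.5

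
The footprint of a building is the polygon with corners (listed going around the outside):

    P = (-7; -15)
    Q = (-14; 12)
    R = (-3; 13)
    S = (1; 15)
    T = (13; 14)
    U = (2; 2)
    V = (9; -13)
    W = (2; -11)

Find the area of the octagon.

Apply the shoelace (surveyor's) formula: 2A = Σ (x_i·y_{i+1} − x_{i+1}·y_i), indices taken mod 8.
P→Q: (-7)(12) − (-14)(-15) = -294
Q→R: (-14)(13) − (-3)(12) = -146
R→S: (-3)(15) − (1)(13) = -58
S→T: (1)(14) − (13)(15) = -181
T→U: (13)(2) − (2)(14) = -2
U→V: (2)(-13) − (9)(2) = -44
V→W: (9)(-11) − (2)(-13) = -73
W→P: (2)(-15) − (-7)(-11) = -107
Σ = -905
Area = |Σ|/2 = 452.5.

452.5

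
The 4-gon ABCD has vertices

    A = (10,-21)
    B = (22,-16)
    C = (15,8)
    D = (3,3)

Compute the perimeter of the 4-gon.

76

|AB| = √((12)² + (5)²) = √169 = 13
|BC| = √((-7)² + (24)²) = √625 = 25
|CD| = √((-12)² + (-5)²) = √169 = 13
|DA| = √((7)² + (-24)²) = √625 = 25
Perimeter = 13 + 25 + 13 + 25 = 76.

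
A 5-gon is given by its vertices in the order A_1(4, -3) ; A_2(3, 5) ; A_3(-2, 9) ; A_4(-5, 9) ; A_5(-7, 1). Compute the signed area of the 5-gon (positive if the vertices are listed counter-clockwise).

84

Apply the surveyor's formula: 2A = Σ (x_i·y_{i+1} − x_{i+1}·y_i), indices taken mod 5.
A_1→A_2: (4)(5) − (3)(-3) = 29
A_2→A_3: (3)(9) − (-2)(5) = 37
A_3→A_4: (-2)(9) − (-5)(9) = 27
A_4→A_5: (-5)(1) − (-7)(9) = 58
A_5→A_1: (-7)(-3) − (4)(1) = 17
Σ = 168
Signed area = Σ/2 = 84 (positive ⇒ counter-clockwise traversal).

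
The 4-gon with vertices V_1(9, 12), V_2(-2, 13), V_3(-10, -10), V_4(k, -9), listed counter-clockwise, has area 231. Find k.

The doubled signed area Σ (x_i y_{i+1} − x_{i+1} y_i) is linear in k.
With k=0 it equals 462; the coefficient of k is 22 (from the two edges through V_4).
So 22·k + 462 = 2·231 = 462 ⇒ k = 0.

0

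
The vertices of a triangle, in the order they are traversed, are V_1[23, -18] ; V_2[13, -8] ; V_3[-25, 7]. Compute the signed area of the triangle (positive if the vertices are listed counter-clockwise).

Apply the shoelace (surveyor's) formula: 2A = Σ (x_i·y_{i+1} − x_{i+1}·y_i), indices taken mod 3.
Cross-terms: 50, -109, 289  ⇒  Σ = 230
Signed area = Σ/2 = 115 (positive ⇒ counter-clockwise traversal).

115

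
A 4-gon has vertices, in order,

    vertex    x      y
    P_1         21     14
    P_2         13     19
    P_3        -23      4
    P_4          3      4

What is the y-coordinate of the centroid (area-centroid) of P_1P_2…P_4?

841/84

Apply the surveyor's formula. First the cross-terms c_i = x_i·y_{i+1} − x_{i+1}·y_i:
  217, 489, -104, -42  ⇒  2A = 560, A = 280.
Then Σ (y_i + y_{i+1})·c_i = 16820, so ȳ = 16820 / (6·280) = 841/84.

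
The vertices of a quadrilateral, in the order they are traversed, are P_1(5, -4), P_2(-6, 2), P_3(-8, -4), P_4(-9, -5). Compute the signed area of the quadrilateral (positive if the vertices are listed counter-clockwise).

Apply the surveyor's formula: 2A = Σ (x_i·y_{i+1} − x_{i+1}·y_i), indices taken mod 4.
Σ = (-14) + (40) + (4) + (61) = 91
Signed area = Σ/2 = 45.5 (positive ⇒ counter-clockwise traversal).

45.5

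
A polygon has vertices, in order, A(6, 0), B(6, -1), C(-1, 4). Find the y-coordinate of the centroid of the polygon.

Apply Gauss's area formula. First the cross-terms c_i = x_i·y_{i+1} − x_{i+1}·y_i:
  -6, 23, -24  ⇒  2A = -7, A = -3.5.
Then Σ (y_i + y_{i+1})·c_i = -21, so ȳ = -21 / (6·(-3.5)) = 1.

1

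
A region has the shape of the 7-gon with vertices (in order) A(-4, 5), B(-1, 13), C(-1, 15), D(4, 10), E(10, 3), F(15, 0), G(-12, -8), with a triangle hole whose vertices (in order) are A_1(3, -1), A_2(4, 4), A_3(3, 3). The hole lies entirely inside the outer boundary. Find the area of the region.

230

Outer boundary:
Σ = (-47) + (-2) + (-70) + (-88) + (-45) + (-120) + (-92) = -464
Area = |Σ|/2 = 232.
Hole:
Σ = (16) + (0) + (-12) = 4
Area = |Σ|/2 = 2.
Net area = 232 − 2 = 230.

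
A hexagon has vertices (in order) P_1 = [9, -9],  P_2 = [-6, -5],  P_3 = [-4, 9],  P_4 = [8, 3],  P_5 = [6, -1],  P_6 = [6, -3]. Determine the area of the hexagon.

Cross-terms: -99, -74, -84, -26, -12, -27  ⇒  Σ = -322
Area = |Σ|/2 = 161.

161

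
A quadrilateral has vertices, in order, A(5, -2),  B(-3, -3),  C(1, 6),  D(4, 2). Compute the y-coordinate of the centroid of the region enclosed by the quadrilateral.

29/57

Apply the shoelace (surveyor's) formula. First the cross-terms c_i = x_i·y_{i+1} − x_{i+1}·y_i:
  -21, -15, -22, -18  ⇒  2A = -76, A = -38.
Then Σ (y_i + y_{i+1})·c_i = -116, so ȳ = -116 / (6·(-38)) = 29/57.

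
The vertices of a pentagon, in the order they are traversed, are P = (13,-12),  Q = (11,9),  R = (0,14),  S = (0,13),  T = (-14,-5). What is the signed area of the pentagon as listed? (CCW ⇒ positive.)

Σ = (249) + (154) + (0) + (182) + (233) = 818
Signed area = Σ/2 = 409 (positive ⇒ counter-clockwise traversal).

409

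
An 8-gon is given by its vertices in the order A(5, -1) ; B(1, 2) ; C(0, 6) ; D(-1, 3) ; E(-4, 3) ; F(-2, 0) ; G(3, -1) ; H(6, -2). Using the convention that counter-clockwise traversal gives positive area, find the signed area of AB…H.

22

Apply Gauss's area formula: 2A = Σ (x_i·y_{i+1} − x_{i+1}·y_i), indices taken mod 8.
Cross-terms: 11, 6, 6, 9, 6, 2, 0, 4  ⇒  Σ = 44
Signed area = Σ/2 = 22 (positive ⇒ counter-clockwise traversal).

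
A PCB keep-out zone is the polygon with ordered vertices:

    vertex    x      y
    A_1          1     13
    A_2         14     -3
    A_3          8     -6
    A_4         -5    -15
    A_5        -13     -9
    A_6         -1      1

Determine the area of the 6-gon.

Apply the shoelace (surveyor's) formula: 2A = Σ (x_i·y_{i+1} − x_{i+1}·y_i), indices taken mod 6.
A_1→A_2: (1)(-3) − (14)(13) = -185
A_2→A_3: (14)(-6) − (8)(-3) = -60
A_3→A_4: (8)(-15) − (-5)(-6) = -150
A_4→A_5: (-5)(-9) − (-13)(-15) = -150
A_5→A_6: (-13)(1) − (-1)(-9) = -22
A_6→A_1: (-1)(13) − (1)(1) = -14
Σ = -581
Area = |Σ|/2 = 290.5.

290.5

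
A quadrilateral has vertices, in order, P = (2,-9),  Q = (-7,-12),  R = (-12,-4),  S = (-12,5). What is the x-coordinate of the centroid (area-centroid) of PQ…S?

-1417/213

Apply the shoelace formula. First the cross-terms c_i = x_i·y_{i+1} − x_{i+1}·y_i:
  -87, -116, -108, 98  ⇒  2A = -213, A = -106.5.
Then Σ (x_i + x_{i+1})·c_i = 4251, so x̄ = 4251 / (6·(-106.5)) = -1417/213.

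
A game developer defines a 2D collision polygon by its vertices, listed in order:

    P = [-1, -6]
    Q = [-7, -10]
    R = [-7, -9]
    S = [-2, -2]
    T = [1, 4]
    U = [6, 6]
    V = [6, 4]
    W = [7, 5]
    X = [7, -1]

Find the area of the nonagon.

Σ = (-32) + (-7) + (-4) + (-6) + (-18) + (-12) + (2) + (-42) + (-43) = -162
Area = |Σ|/2 = 81.

81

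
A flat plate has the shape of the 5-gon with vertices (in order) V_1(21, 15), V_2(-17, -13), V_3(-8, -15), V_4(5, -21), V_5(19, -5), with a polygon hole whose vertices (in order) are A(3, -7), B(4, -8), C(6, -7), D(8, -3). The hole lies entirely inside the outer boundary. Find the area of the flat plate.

562.5

Outer boundary:
Cross-terms: -18, 151, 243, 374, 390  ⇒  Σ = 1140
Area = |Σ|/2 = 570.
Hole:
Apply the shoelace formula: 2A = Σ (x_i·y_{i+1} − x_{i+1}·y_i), indices taken mod 4.
Cross-terms: 4, 20, 38, -47  ⇒  Σ = 15
Area = |Σ|/2 = 7.5.
Net area = 570 − 7.5 = 562.5.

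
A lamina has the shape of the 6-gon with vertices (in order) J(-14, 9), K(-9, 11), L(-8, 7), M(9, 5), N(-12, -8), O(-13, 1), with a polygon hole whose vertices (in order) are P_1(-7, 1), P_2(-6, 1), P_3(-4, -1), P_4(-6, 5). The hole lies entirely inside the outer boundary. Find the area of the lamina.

185

Outer boundary:
Apply Gauss's area formula: 2A = Σ (x_i·y_{i+1} − x_{i+1}·y_i), indices taken mod 6.
Σ = (-73) + (25) + (-103) + (-12) + (-116) + (-103) = -382
Area = |Σ|/2 = 191.
Hole:
Apply Gauss's area formula: 2A = Σ (x_i·y_{i+1} − x_{i+1}·y_i), indices taken mod 4.
Σ = (-1) + (10) + (-26) + (29) = 12
Area = |Σ|/2 = 6.
Net area = 191 − 6 = 185.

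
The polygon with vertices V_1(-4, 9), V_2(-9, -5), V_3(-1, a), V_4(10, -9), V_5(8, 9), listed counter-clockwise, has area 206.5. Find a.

Write out the shoelace sum; only the two edges meeting at V_3 involve a:
2·Area = [((-9)·a − (-1)·(-5)) + ((-1)·(-9) − 10·a)] + 371
       = -19·a + 375 = 413
⇒ a = -2.

-2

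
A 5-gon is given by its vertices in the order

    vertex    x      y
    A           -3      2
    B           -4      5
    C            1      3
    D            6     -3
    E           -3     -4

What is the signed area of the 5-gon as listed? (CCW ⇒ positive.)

-48

Apply Gauss's area formula: 2A = Σ (x_i·y_{i+1} − x_{i+1}·y_i), indices taken mod 5.
Cross-terms: -7, -17, -21, -33, -18  ⇒  Σ = -96
Signed area = Σ/2 = -48 (negative ⇒ clockwise traversal).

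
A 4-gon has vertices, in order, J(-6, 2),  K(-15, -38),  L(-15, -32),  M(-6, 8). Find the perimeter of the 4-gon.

94

|JK| = √((-9)² + (-40)²) = √1681 = 41
|KL| = √((0)² + (6)²) = √36 = 6
|LM| = √((9)² + (40)²) = √1681 = 41
|MJ| = √((0)² + (-6)²) = √36 = 6
Perimeter = 41 + 6 + 41 + 6 = 94.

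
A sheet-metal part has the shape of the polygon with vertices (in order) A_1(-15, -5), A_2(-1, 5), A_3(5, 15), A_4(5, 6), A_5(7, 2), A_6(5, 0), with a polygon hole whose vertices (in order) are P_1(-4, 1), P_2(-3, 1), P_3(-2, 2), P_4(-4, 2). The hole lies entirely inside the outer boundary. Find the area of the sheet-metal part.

114.5

Outer boundary:
Apply the shoelace formula: 2A = Σ (x_i·y_{i+1} − x_{i+1}·y_i), indices taken mod 6.
A_1→A_2: (-15)(5) − (-1)(-5) = -80
A_2→A_3: (-1)(15) − (5)(5) = -40
A_3→A_4: (5)(6) − (5)(15) = -45
A_4→A_5: (5)(2) − (7)(6) = -32
A_5→A_6: (7)(0) − (5)(2) = -10
A_6→A_1: (5)(-5) − (-15)(0) = -25
Σ = -232
Area = |Σ|/2 = 116.
Hole:
Apply the surveyor's formula: 2A = Σ (x_i·y_{i+1} − x_{i+1}·y_i), indices taken mod 4.
Σ = (-1) + (-4) + (4) + (4) = 3
Area = |Σ|/2 = 1.5.
Net area = 116 − 1.5 = 114.5.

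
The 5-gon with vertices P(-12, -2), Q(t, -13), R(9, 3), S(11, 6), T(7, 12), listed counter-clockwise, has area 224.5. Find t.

The doubled signed area Σ (x_i y_{i+1} − x_{i+1} y_i) is linear in t.
With t=0 it equals 514; the coefficient of t is 5 (from the two edges through Q).
So 5·t + 514 = 2·224.5 = 449 ⇒ t = -13.

-13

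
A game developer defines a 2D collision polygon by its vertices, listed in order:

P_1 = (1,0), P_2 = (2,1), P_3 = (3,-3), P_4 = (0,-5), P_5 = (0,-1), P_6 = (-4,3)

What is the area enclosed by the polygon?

15

Apply Gauss's area formula: 2A = Σ (x_i·y_{i+1} − x_{i+1}·y_i), indices taken mod 6.
P_1→P_2: (1)(1) − (2)(0) = 1
P_2→P_3: (2)(-3) − (3)(1) = -9
P_3→P_4: (3)(-5) − (0)(-3) = -15
P_4→P_5: (0)(-1) − (0)(-5) = 0
P_5→P_6: (0)(3) − (-4)(-1) = -4
P_6→P_1: (-4)(0) − (1)(3) = -3
Σ = -30
Area = |Σ|/2 = 15.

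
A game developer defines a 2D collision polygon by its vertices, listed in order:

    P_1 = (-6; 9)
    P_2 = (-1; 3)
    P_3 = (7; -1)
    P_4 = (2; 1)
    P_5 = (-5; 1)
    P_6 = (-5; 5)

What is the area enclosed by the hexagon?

Σ = (-9) + (-20) + (9) + (7) + (-20) + (-15) = -48
Area = |Σ|/2 = 24.

24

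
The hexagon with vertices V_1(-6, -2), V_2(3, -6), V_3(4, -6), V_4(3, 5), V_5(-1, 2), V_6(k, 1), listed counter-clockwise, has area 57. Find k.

-3

The doubled signed area Σ (x_i y_{i+1} − x_{i+1} y_i) is linear in k.
With k=0 it equals 102; the coefficient of k is -4 (from the two edges through V_6).
So -4·k + 102 = 2·57 = 114 ⇒ k = -3.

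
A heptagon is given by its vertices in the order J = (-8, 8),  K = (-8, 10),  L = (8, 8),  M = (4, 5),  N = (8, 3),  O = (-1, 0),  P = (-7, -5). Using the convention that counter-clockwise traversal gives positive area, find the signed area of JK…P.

Apply the shoelace formula: 2A = Σ (x_i·y_{i+1} − x_{i+1}·y_i), indices taken mod 7.
Cross-terms: -16, -144, 8, -28, 3, 5, -96  ⇒  Σ = -268
Signed area = Σ/2 = -134 (negative ⇒ clockwise traversal).

-134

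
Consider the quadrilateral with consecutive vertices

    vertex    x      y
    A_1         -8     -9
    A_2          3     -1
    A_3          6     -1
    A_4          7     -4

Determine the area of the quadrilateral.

37

Σ = (35) + (3) + (-17) + (-95) = -74
Area = |Σ|/2 = 37.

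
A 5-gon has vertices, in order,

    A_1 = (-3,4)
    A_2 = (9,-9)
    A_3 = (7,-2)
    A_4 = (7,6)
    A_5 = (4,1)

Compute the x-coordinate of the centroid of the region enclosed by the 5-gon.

641/141

Apply the shoelace (surveyor's) formula. First the cross-terms c_i = x_i·y_{i+1} − x_{i+1}·y_i:
  -9, 45, 56, -17, 19  ⇒  2A = 94, A = 47.
Then Σ (x_i + x_{i+1})·c_i = 1282, so x̄ = 1282 / (6·47) = 641/141.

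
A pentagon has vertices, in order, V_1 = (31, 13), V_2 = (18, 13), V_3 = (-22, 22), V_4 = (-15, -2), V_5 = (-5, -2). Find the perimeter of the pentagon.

128

|V_1V_2| = √((-13)² + (0)²) = √169 = 13
|V_2V_3| = √((-40)² + (9)²) = √1681 = 41
|V_3V_4| = √((7)² + (-24)²) = √625 = 25
|V_4V_5| = √((10)² + (0)²) = √100 = 10
|V_5V_1| = √((36)² + (15)²) = √1521 = 39
Perimeter = 13 + 41 + 25 + 10 + 39 = 128.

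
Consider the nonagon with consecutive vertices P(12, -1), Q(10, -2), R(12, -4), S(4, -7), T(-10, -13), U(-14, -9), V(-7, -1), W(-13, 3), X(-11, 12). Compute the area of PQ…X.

Cross-terms: -14, -16, -68, -122, -92, -49, -34, -123, -133  ⇒  Σ = -651
Area = |Σ|/2 = 325.5.

325.5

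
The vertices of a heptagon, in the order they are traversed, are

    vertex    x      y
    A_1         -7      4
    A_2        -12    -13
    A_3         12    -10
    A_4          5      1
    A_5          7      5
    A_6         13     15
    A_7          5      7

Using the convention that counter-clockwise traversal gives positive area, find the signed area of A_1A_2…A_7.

Apply Gauss's area formula: 2A = Σ (x_i·y_{i+1} − x_{i+1}·y_i), indices taken mod 7.
Cross-terms: 139, 276, 62, 18, 40, 16, 69  ⇒  Σ = 620
Signed area = Σ/2 = 310 (positive ⇒ counter-clockwise traversal).

310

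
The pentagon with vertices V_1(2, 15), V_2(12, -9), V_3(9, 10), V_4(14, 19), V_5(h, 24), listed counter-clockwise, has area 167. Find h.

Write out the shoelace sum; only the two edges meeting at V_5 involve h:
2·Area = [(14·24 − h·19) + (h·15 − 2·24)] + 34
       = -4·h + 322 = 334
⇒ h = -3.

-3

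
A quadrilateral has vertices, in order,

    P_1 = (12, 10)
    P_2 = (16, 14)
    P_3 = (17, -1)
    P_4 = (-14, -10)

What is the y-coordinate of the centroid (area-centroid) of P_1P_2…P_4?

181/225

Apply the shoelace formula. First the cross-terms c_i = x_i·y_{i+1} − x_{i+1}·y_i:
  8, -254, -184, -20  ⇒  2A = -450, A = -225.
Then Σ (y_i + y_{i+1})·c_i = -1086, so ȳ = -1086 / (6·(-225)) = 181/225.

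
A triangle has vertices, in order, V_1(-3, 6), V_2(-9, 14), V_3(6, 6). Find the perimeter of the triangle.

|V_1V_2| = √((-6)² + (8)²) = √100 = 10
|V_2V_3| = √((15)² + (-8)²) = √289 = 17
|V_3V_1| = √((-9)² + (0)²) = √81 = 9
Perimeter = 10 + 17 + 9 = 36.

36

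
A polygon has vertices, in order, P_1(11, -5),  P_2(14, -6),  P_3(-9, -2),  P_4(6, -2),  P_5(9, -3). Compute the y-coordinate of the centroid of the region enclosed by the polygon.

-49/15

Apply the surveyor's formula. First the cross-terms c_i = x_i·y_{i+1} − x_{i+1}·y_i:
  4, -82, 30, 0, -12  ⇒  2A = -60, A = -30.
Then Σ (y_i + y_{i+1})·c_i = 588, so ȳ = 588 / (6·(-30)) = -49/15.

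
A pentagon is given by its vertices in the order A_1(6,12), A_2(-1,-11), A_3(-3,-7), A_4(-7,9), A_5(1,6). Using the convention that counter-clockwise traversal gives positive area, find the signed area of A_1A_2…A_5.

-115.5

Σ = (-54) + (-26) + (-76) + (-51) + (-24) = -231
Signed area = Σ/2 = -115.5 (negative ⇒ clockwise traversal).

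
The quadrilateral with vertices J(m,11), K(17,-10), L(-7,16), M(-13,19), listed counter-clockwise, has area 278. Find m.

-21

Write out the shoelace sum; only the two edges meeting at J involve m:
2·Area = [((-13)·11 − m·19) + (m·(-10) − 17·11)] + 277
       = -29·m + -53 = 556
⇒ m = -21.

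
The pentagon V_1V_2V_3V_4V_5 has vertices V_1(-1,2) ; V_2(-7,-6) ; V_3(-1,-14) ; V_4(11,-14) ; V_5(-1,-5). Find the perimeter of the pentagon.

54

|V_1V_2| = √((-6)² + (-8)²) = √100 = 10
|V_2V_3| = √((6)² + (-8)²) = √100 = 10
|V_3V_4| = √((12)² + (0)²) = √144 = 12
|V_4V_5| = √((-12)² + (9)²) = √225 = 15
|V_5V_1| = √((0)² + (7)²) = √49 = 7
Perimeter = 10 + 10 + 12 + 15 + 7 = 54.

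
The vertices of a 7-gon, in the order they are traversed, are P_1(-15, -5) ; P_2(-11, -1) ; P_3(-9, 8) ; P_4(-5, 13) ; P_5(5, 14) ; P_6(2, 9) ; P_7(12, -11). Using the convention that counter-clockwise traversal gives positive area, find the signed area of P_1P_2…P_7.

-343.5

Apply the shoelace (surveyor's) formula: 2A = Σ (x_i·y_{i+1} − x_{i+1}·y_i), indices taken mod 7.
P_1→P_2: (-15)(-1) − (-11)(-5) = -40
P_2→P_3: (-11)(8) − (-9)(-1) = -97
P_3→P_4: (-9)(13) − (-5)(8) = -77
P_4→P_5: (-5)(14) − (5)(13) = -135
P_5→P_6: (5)(9) − (2)(14) = 17
P_6→P_7: (2)(-11) − (12)(9) = -130
P_7→P_1: (12)(-5) − (-15)(-11) = -225
Σ = -687
Signed area = Σ/2 = -343.5 (negative ⇒ clockwise traversal).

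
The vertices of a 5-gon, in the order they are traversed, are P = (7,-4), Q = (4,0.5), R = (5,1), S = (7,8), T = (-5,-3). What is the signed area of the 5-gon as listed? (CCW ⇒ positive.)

57

Σ = (19.5) + (1.5) + (33) + (19) + (41) = 114
Signed area = Σ/2 = 57 (positive ⇒ counter-clockwise traversal).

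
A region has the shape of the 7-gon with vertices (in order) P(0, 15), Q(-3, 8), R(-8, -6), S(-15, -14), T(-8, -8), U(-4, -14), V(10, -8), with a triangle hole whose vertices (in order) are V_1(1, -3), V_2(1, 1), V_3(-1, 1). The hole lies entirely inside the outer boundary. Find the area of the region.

275.5

Outer boundary:
Apply Gauss's area formula: 2A = Σ (x_i·y_{i+1} − x_{i+1}·y_i), indices taken mod 7.
Σ = (45) + (82) + (22) + (8) + (80) + (172) + (150) = 559
Area = |Σ|/2 = 279.5.
Hole:
Apply the shoelace formula: 2A = Σ (x_i·y_{i+1} − x_{i+1}·y_i), indices taken mod 3.
Σ = (4) + (2) + (2) = 8
Area = |Σ|/2 = 4.
Net area = 279.5 − 4 = 275.5.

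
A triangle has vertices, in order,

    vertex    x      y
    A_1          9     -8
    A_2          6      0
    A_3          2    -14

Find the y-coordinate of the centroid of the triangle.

-22/3

Apply Gauss's area formula. First the cross-terms c_i = x_i·y_{i+1} − x_{i+1}·y_i:
  48, -84, 110  ⇒  2A = 74, A = 37.
Then Σ (y_i + y_{i+1})·c_i = -1628, so ȳ = -1628 / (6·37) = -22/3.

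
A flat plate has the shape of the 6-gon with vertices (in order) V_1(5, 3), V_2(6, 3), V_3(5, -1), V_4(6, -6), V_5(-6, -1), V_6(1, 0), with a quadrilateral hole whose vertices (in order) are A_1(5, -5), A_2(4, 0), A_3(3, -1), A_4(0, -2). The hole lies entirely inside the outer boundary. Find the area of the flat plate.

33

Outer boundary:
Cross-terms: -3, -21, -24, -42, 1, 3  ⇒  Σ = -86
Area = |Σ|/2 = 43.
Hole:
Apply the shoelace (surveyor's) formula: 2A = Σ (x_i·y_{i+1} − x_{i+1}·y_i), indices taken mod 4.
Cross-terms: 20, -4, -6, 10  ⇒  Σ = 20
Area = |Σ|/2 = 10.
Net area = 43 − 10 = 33.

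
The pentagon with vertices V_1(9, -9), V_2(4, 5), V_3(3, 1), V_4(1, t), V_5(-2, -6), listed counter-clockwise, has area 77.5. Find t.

4

Write out the shoelace sum; only the two edges meeting at V_4 involve t:
2·Area = [(3·t − 1·1) + (1·(-6) − (-2)·t)] + 142
       = 5·t + 135 = 155
⇒ t = 4.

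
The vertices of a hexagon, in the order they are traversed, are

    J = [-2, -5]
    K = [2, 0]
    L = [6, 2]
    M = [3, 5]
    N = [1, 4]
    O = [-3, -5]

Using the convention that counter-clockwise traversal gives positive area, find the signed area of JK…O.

Cross-terms: 10, 4, 24, 7, 7, 5  ⇒  Σ = 57
Signed area = Σ/2 = 28.5 (positive ⇒ counter-clockwise traversal).

28.5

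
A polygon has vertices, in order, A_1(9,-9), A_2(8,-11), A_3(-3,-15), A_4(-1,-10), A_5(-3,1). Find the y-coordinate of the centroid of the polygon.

Apply the surveyor's formula. First the cross-terms c_i = x_i·y_{i+1} − x_{i+1}·y_i:
  -27, -153, 15, -31, 18  ⇒  2A = -178, A = -89.
Then Σ (y_i + y_{i+1})·c_i = 4278, so ȳ = 4278 / (6·(-89)) = -713/89.

-713/89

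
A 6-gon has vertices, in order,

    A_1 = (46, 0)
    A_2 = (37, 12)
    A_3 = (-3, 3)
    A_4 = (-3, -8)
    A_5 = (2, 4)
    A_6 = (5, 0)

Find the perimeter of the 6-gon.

|A_1A_2| = √((-9)² + (12)²) = √225 = 15
|A_2A_3| = √((-40)² + (-9)²) = √1681 = 41
|A_3A_4| = √((0)² + (-11)²) = √121 = 11
|A_4A_5| = √((5)² + (12)²) = √169 = 13
|A_5A_6| = √((3)² + (-4)²) = √25 = 5
|A_6A_1| = √((41)² + (0)²) = √1681 = 41
Perimeter = 15 + 41 + 11 + 13 + 5 + 41 = 126.

126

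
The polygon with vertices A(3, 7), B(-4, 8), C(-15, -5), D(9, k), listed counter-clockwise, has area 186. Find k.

-4

The doubled signed area Σ (x_i y_{i+1} − x_{i+1} y_i) is linear in k.
With k=0 it equals 300; the coefficient of k is -18 (from the two edges through D).
So -18·k + 300 = 2·186 = 372 ⇒ k = -4.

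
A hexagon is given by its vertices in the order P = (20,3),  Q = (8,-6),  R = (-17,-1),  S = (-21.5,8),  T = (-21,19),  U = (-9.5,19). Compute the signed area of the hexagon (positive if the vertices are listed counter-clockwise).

Σ = (-144) + (-110) + (-157.5) + (-240.5) + (-218.5) + (-408.5) = -1279
Signed area = Σ/2 = -639.5 (negative ⇒ clockwise traversal).

-639.5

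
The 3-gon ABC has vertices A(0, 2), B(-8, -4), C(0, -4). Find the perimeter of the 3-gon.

|AB| = √((-8)² + (-6)²) = √100 = 10
|BC| = √((8)² + (0)²) = √64 = 8
|CA| = √((0)² + (6)²) = √36 = 6
Perimeter = 10 + 8 + 6 = 24.

24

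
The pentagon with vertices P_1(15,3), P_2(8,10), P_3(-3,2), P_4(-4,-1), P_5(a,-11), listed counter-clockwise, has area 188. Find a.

-4

The doubled signed area Σ (x_i y_{i+1} − x_{i+1} y_i) is linear in a.
With a=0 it equals 392; the coefficient of a is 4 (from the two edges through P_5).
So 4·a + 392 = 2·188 = 376 ⇒ a = -4.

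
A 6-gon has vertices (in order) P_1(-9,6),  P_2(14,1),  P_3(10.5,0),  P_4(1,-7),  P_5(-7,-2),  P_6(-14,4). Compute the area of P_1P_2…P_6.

Apply the surveyor's formula: 2A = Σ (x_i·y_{i+1} − x_{i+1}·y_i), indices taken mod 6.
Cross-terms: -93, -10.5, -73.5, -51, -56, -48  ⇒  Σ = -332
Area = |Σ|/2 = 166.

166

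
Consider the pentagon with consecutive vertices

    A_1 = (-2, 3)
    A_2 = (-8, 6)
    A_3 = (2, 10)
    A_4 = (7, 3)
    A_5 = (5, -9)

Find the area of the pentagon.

Apply the shoelace formula: 2A = Σ (x_i·y_{i+1} − x_{i+1}·y_i), indices taken mod 5.
Σ = (12) + (-92) + (-64) + (-78) + (-3) = -225
Area = |Σ|/2 = 112.5.

112.5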